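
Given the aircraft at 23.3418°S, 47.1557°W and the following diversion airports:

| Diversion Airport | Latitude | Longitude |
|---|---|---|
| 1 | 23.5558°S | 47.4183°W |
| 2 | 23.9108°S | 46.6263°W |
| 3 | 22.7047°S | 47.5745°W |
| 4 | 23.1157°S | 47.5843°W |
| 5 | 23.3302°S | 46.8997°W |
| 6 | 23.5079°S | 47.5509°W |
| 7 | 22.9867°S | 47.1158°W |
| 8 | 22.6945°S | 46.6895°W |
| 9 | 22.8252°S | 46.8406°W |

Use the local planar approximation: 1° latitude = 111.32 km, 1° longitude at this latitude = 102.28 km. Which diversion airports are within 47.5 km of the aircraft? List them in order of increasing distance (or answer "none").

5, 1, 7, 6

Distances from 23.3418°S, 47.1557°W:
1: √((-0.2140·111.32)² + (-0.2626·102.28)²) = √(567.510553 + 721.391270) = 35.9013 km
2: √((-0.5690·111.32)² + (0.5294·102.28)²) = √(4012.092416 + 2931.901074) = 83.3306 km
3: √((0.6371·111.32)² + (-0.4188·102.28)²) = √(5029.926112 + 1834.825574) = 82.8538 km
4: √((0.2261·111.32)² + (-0.4286·102.28)²) = √(633.501314 + 1921.700805) = 50.5490 km
5: √((0.0116·111.32)² + (0.2560·102.28)²) = √(1.667487 + 685.585098) = 26.2155 km
6: √((-0.1661·111.32)² + (-0.3952·102.28)²) = √(341.889419 + 1633.861768) = 44.4494 km
7: √((0.3551·111.32)² + (0.0399·102.28)²) = √(1562.599712 + 16.654332) = 39.7398 km
8: √((0.6473·111.32)² + (0.4662·102.28)²) = √(5192.274083 + 2273.662386) = 86.4057 km
9: √((0.5166·111.32)² + (0.3151·102.28)²) = √(3307.159943 + 1038.671571) = 65.9229 km
Threshold 47.5 km: 5 (26.2155 km), 1 (35.9013 km), 7 (39.7398 km), 6 (44.4494 km) are within range.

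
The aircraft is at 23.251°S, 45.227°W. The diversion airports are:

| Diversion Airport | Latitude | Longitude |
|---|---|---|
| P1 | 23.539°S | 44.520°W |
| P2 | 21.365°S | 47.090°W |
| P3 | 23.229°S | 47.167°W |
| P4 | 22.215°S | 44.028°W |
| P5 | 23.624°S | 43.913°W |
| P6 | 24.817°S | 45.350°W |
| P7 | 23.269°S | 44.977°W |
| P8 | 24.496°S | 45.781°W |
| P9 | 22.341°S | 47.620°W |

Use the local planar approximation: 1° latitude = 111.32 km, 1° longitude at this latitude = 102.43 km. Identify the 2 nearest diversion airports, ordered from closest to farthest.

Distances from 23.251°S, 45.227°W:
P1: √((-0.288·111.32)² + (0.707·102.43)²) = √(1027.85386 + 5244.36817) = 79.197 km
P2: √((1.886·111.32)² + (-1.863·102.43)²) = √(44078.80095 + 36414.97828) = 283.714 km
P3: √((0.022·111.32)² + (-1.940·102.43)²) = √(5.99780 + 39487.33328) = 198.729 km
P4: √((1.036·111.32)² + (1.199·102.43)²) = √(13300.43687 + 15083.17298) = 168.474 km
P5: √((-0.373·111.32)² + (1.314·102.43)²) = √(1724.10638 + 18115.28103) = 140.852 km
P6: √((-1.566·111.32)² + (-0.123·102.43)²) = √(30389.94477 + 158.73203) = 174.782 km
P7: √((-0.018·111.32)² + (0.250·102.43)²) = √(4.01505 + 655.74406) = 25.686 km
P8: √((-1.245·111.32)² + (-0.554·102.43)²) = √(19208.13052 + 3220.13348) = 149.761 km
P9: √((0.910·111.32)² + (-2.393·102.43)²) = √(10261.93312 + 60081.35832) = 265.223 km
Sorted: P7 (25.686 km) < P1 (79.197 km) < P5 (140.852 km) < P8 (149.761 km) < …

P7, P1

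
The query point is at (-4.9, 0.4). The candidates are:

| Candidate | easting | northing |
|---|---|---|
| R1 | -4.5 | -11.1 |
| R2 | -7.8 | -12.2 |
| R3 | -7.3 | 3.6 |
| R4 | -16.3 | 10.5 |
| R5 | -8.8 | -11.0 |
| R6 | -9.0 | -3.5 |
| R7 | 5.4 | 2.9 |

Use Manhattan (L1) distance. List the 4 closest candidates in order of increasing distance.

Distances from (-4.9, 0.4):
R1: 11.9
R2: 15.5
R3: 5.6
R4: 21.5
R5: 15.3
R6: 8.0
R7: 12.8
Sorted: R3 (5.6) < R6 (8.0) < R1 (11.9) < R7 (12.8) < R5 (15.3) < R2 (15.5) < …

R3, R6, R1, R7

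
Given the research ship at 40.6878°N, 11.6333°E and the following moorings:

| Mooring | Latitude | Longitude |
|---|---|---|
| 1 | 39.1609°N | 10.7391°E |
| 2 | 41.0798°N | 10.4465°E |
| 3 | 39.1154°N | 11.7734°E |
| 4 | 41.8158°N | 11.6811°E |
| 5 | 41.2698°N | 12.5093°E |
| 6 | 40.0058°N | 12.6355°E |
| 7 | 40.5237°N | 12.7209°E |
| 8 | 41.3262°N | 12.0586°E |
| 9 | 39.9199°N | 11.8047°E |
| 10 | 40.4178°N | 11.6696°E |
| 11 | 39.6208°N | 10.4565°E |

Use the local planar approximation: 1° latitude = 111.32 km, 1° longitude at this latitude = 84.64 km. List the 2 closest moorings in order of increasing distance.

Distances from 40.6878°N, 11.6333°E:
1: √((-1.5269·111.32)² + (-0.8942·84.64)²) = √(28891.333370 + 5728.232546) = 186.0633 km
2: √((0.3920·111.32)² + (-1.1868·84.64)²) = √(1904.226170 + 10090.353577) = 109.5198 km
3: √((-1.5724·111.32)² + (0.1401·84.64)²) = √(30638.850366 + 140.613682) = 175.4408 km
4: √((1.1280·111.32)² + (0.0478·84.64)²) = √(15767.563715 + 16.368433) = 125.6341 km
5: √((0.5820·111.32)² + (0.8760·84.64)²) = √(4197.516042 + 5497.427641) = 98.4629 km
6: √((-0.6820·111.32)² + (1.0022·84.64)²) = √(5763.882842 + 7195.485564) = 113.8392 km
7: √((-0.1641·111.32)² + (1.0876·84.64)²) = √(333.705648 + 8474.024342) = 93.8495 km
8: √((0.6384·111.32)² + (0.4253·84.64)²) = √(5050.474143 + 1295.812231) = 79.6636 km
9: √((-0.7679·111.32)² + (0.1714·84.64)²) = √(7307.279690 + 210.461637) = 86.7049 km
10: √((-0.2700·111.32)² + (0.0363·84.64)²) = √(903.387181 + 9.439838) = 30.2130 km
11: √((-1.0670·111.32)² + (-1.1768·84.64)²) = √(14108.317809 + 9921.026937) = 155.0140 km
Sorted: 10 (30.2130 km) < 8 (79.6636 km) < 9 (86.7049 km) < 7 (93.8495 km) < …

10, 8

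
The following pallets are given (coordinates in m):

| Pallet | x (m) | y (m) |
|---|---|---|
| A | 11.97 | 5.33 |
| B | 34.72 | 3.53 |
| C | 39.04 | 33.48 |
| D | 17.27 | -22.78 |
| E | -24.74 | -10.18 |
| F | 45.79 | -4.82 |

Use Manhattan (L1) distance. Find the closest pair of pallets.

B and F

Pairwise distances:
A–B: 24.55 m
A–C: 55.22 m
A–D: 33.41 m
A–E: 52.22 m
A–F: 43.97 m
B–C: 34.27 m
B–D: 43.76 m
B–E: 73.17 m
B–F: 19.42 m
C–D: 78.03 m
C–E: 107.44 m
C–F: 45.05 m
D–E: 54.61 m
D–F: 46.48 m
E–F: 75.89 m
Closest pair: B–F at 19.42 m.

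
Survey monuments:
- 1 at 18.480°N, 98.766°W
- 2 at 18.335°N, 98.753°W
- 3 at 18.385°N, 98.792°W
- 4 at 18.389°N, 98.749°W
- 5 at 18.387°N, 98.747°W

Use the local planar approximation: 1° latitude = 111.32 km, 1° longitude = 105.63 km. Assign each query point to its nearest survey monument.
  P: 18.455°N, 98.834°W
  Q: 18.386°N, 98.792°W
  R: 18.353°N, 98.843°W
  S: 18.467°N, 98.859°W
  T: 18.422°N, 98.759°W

P→1; Q→3; R→3; S→1; T→4

P at 18.455°N, 98.834°W:
  1: √((0.025·111.32)² + (0.068·105.63)²) = √(7.74509 + 51.59319) = 7.703 km
  2: √((-0.120·111.32)² + (0.081·105.63)²) = √(178.44685 + 73.20565) = 15.864 km
  3: √((-0.070·111.32)² + (0.042·105.63)²) = √(60.72150 + 19.68218) = 8.967 km
  4: √((-0.066·111.32)² + (0.085·105.63)²) = √(53.98017 + 80.61436) = 11.601 km
  5: √((-0.068·111.32)² + (0.087·105.63)²) = √(57.30127 + 84.45261) = 11.906 km
  → nearest: 1 (7.703 km)
Q at 18.386°N, 98.792°W:
  1: √((0.094·111.32)² + (0.026·105.63)²) = √(109.49697 + 7.54260) = 10.818 km
  2: √((-0.051·111.32)² + (0.039·105.63)²) = √(32.23196 + 16.97086) = 7.014 km
  3: √((-0.001·111.32)² + (0.000·105.63)²) = √(0.01239 + 0.00000) = 0.111 km
  4: √((0.003·111.32)² + (0.043·105.63)²) = √(0.11153 + 20.63058) = 4.554 km
  5: √((0.001·111.32)² + (0.045·105.63)²) = √(0.01239 + 22.59434) = 4.755 km
  → nearest: 3 (0.111 km)
R at 18.353°N, 98.843°W:
  1: √((0.127·111.32)² + (0.077·105.63)²) = √(199.87286 + 66.15398) = 16.310 km
  2: √((-0.018·111.32)² + (0.090·105.63)²) = √(4.01505 + 90.37734) = 9.716 km
  3: √((0.032·111.32)² + (0.051·105.63)²) = √(12.68955 + 29.02117) = 6.458 km
  4: √((0.036·111.32)² + (0.094·105.63)²) = √(16.06022 + 98.58941) = 10.707 km
  5: √((0.034·111.32)² + (0.096·105.63)²) = √(14.32532 + 102.82933) = 10.824 km
  → nearest: 3 (6.458 km)
S at 18.467°N, 98.859°W:
  1: √((0.013·111.32)² + (0.093·105.63)²) = √(2.09427 + 96.50292) = 9.930 km
  2: √((-0.132·111.32)² + (0.106·105.63)²) = √(215.92069 + 125.36788) = 18.474 km
  3: √((-0.082·111.32)² + (0.067·105.63)²) = √(83.32477 + 50.08690) = 11.550 km
  4: √((-0.078·111.32)² + (0.110·105.63)²) = √(75.39379 + 135.00813) = 14.505 km
  5: √((-0.080·111.32)² + (0.112·105.63)²) = √(79.30971 + 139.96215) = 14.808 km
  → nearest: 1 (9.930 km)
T at 18.422°N, 98.759°W:
  1: √((0.058·111.32)² + (-0.007·105.63)²) = √(41.68717 + 0.54673) = 6.499 km
  2: √((-0.087·111.32)² + (0.006·105.63)²) = √(93.79613 + 0.40168) = 9.706 km
  3: √((-0.037·111.32)² + (-0.033·105.63)²) = √(16.96484 + 12.15073) = 5.396 km
  4: √((-0.033·111.32)² + (0.010·105.63)²) = √(13.49504 + 1.11577) = 3.822 km
  5: √((-0.035·111.32)² + (0.012·105.63)²) = √(15.18037 + 1.60671) = 4.097 km
  → nearest: 4 (3.822 km)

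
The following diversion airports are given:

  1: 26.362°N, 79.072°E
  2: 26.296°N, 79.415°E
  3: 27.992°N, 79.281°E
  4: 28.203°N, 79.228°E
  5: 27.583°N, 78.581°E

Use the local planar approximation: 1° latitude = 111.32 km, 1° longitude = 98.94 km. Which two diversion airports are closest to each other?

3 and 4

Pairwise distances:
3–4: √((0.211·111.32)² + (-0.053·98.94)²) = √(551.71057 + 27.49765) = 24.067 km
1–2: √((-0.066·111.32)² + (0.343·98.94)²) = √(53.98017 + 1151.68060) = 34.723 km
3–5: √((-0.409·111.32)² + (-0.700·98.94)²) = √(2072.96997 + 4796.67056) = 82.883 km
4–5: √((-0.620·111.32)² + (-0.647·98.94)²) = √(4763.53954 + 4097.81524) = 94.135 km
1–5: √((1.221·111.32)² + (-0.491·98.94)²) = √(18474.71397 + 2359.97171) = 144.342 km
2–5: √((1.287·111.32)² + (-0.834·98.94)²) = √(20525.96051 + 6808.88365) = 165.333 km
1–3: √((1.630·111.32)² + (0.209·98.94)²) = √(32924.68314 + 427.59871) = 182.626 km
2–3: √((1.696·111.32)² + (-0.134·98.94)²) = √(35644.95667 + 175.77350) = 189.264 km
1–4: √((1.841·111.32)² + (0.156·98.94)²) = √(42000.45279 + 238.22811) = 205.521 km
2–4: √((1.907·111.32)² + (-0.187·98.94)²) = √(45065.87227 + 342.31586) = 213.092 km
Closest pair: 3–4 at 24.067 km.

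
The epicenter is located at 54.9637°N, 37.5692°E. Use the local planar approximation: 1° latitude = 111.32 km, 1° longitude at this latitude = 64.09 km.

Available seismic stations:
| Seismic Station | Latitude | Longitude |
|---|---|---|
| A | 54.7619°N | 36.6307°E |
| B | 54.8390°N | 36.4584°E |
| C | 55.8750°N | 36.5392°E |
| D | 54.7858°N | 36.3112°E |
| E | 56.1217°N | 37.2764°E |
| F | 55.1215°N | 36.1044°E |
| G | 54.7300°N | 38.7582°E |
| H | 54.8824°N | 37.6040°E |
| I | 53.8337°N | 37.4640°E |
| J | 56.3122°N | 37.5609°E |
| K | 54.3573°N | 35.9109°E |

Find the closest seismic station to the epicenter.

H

Distances from 54.9637°N, 37.5692°E:
A: √((-0.2018·111.32)² + (-0.9385·64.09)²) = √(504.648189 + 3617.837842) = 64.2066 km
B: √((-0.1247·111.32)² + (-1.1108·64.09)²) = √(192.698930 + 5068.182971) = 72.5319 km
C: √((0.9113·111.32)² + (-1.0300·64.09)²) = √(10291.273873 + 4357.676561) = 121.0328 km
D: √((-0.1779·111.32)² + (-1.2580·64.09)²) = √(392.191603 + 6500.426100) = 83.0218 km
E: √((1.1580·111.32)² + (-0.2928·64.09)²) = √(16617.416841 + 352.145942) = 130.2673 km
F: √((0.1578·111.32)² + (-1.4648·64.09)²) = √(308.574755 + 8813.272649) = 95.5084 km
G: √((-0.2337·111.32)² + (1.1890·64.09)²) = √(676.805408 + 5806.898733) = 80.5215 km
H: √((-0.0813·111.32)² + (0.0348·64.09)²) = √(81.908220 + 4.974381) = 9.3211 km
I: √((-1.1300·111.32)² + (-0.1052·64.09)²) = √(15823.526631 + 45.458178) = 125.9722 km
J: √((1.3485·111.32)² + (-0.0083·64.09)²) = √(22534.519230 + 0.282968) = 150.1160 km
K: √((-0.6064·111.32)² + (-1.6583·64.09)²) = √(4556.850500 + 11295.533415) = 125.9063 km
Minimum: H at 9.3211 km.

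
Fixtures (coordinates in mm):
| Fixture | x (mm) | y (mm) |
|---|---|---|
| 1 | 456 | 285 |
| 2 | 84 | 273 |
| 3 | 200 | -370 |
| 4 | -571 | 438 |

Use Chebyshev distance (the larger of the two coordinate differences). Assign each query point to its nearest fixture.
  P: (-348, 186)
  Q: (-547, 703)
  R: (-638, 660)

P→4; Q→4; R→4

P at (-348, 186):
  1: 804 mm
  2: 432 mm
  3: 556 mm
  4: 252 mm
  → nearest: 4 (252 mm)
Q at (-547, 703):
  1: 1003 mm
  2: 631 mm
  3: 1073 mm
  4: 265 mm
  → nearest: 4 (265 mm)
R at (-638, 660):
  1: 1094 mm
  2: 722 mm
  3: 1030 mm
  4: 222 mm
  → nearest: 4 (222 mm)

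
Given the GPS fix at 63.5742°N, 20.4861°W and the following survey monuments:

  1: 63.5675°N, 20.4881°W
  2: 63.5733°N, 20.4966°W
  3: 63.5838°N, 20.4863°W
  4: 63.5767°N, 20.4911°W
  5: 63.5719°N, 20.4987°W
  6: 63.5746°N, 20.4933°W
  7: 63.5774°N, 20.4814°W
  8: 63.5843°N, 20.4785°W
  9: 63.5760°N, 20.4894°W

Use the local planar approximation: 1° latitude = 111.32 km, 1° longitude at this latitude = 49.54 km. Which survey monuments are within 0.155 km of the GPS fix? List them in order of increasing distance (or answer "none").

Distances from 63.5742°N, 20.4861°W:
1: 0.7524 km
2: 0.5297 km
3: 1.0687 km
4: 0.3726 km
5: 0.6747 km
6: 0.3595 km
7: 0.4256 km
8: 1.1857 km
9: 0.2586 km
Threshold 0.155 km: none within range.

none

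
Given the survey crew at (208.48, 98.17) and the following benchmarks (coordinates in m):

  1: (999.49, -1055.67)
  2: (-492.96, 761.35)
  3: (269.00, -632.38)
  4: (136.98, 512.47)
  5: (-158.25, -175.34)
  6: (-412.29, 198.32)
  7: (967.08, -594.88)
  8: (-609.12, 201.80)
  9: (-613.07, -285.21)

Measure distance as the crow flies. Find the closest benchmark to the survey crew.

Distances from (208.48, 98.17):
1: √((791.01)² + (-1153.84)²) = √(625696.8201 + 1331346.7456) = 1398.94 m
2: √((-701.44)² + (663.18)²) = √(492018.0736 + 439807.7124) = 965.31 m
3: √((60.52)² + (-730.55)²) = √(3662.6704 + 533703.3025) = 733.05 m
4: √((-71.50)² + (414.30)²) = √(5112.2500 + 171644.4900) = 420.42 m
5: √((-366.73)² + (-273.51)²) = √(134490.8929 + 74807.7201) = 457.49 m
6: √((-620.77)² + (100.15)²) = √(385355.3929 + 10030.0225) = 628.80 m
7: √((758.60)² + (-693.05)²) = √(575473.9600 + 480318.3025) = 1027.52 m
8: √((-817.60)² + (103.63)²) = √(668469.7600 + 10739.1769) = 824.14 m
9: √((-821.55)² + (-383.38)²) = √(674944.4025 + 146980.2244) = 906.60 m
Minimum: 4 at 420.42 m.

4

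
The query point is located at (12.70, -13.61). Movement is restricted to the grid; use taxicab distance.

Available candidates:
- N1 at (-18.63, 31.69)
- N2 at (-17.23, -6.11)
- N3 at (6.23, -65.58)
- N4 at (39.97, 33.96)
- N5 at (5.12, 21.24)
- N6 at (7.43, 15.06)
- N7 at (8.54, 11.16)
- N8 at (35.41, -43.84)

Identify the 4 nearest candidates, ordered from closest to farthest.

Distances from (12.70, -13.61):
N1: |-31.33| + |45.30| = 31.33 + 45.30 = 76.63
N2: |-29.93| + |7.50| = 29.93 + 7.50 = 37.43
N3: |-6.47| + |-51.97| = 6.47 + 51.97 = 58.44
N4: |27.27| + |47.57| = 27.27 + 47.57 = 74.84
N5: |-7.58| + |34.85| = 7.58 + 34.85 = 42.43
N6: |-5.27| + |28.67| = 5.27 + 28.67 = 33.94
N7: |-4.16| + |24.77| = 4.16 + 24.77 = 28.93
N8: |22.71| + |-30.23| = 22.71 + 30.23 = 52.94
Sorted: N7 (28.93) < N6 (33.94) < N2 (37.43) < N5 (42.43) < N8 (52.94) < N3 (58.44) < …

N7, N6, N2, N5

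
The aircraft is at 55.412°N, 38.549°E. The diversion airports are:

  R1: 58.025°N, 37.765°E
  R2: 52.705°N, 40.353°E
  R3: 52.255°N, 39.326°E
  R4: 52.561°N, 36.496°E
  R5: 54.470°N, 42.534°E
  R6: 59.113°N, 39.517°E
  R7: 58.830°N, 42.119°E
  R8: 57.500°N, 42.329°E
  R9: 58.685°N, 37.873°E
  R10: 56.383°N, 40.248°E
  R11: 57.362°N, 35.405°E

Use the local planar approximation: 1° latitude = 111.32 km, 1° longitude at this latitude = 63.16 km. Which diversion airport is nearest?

Distances from 55.412°N, 38.549°E:
R1: √((2.613·111.32)² + (-0.784·63.16)²) = √(84610.68572 + 2451.97686) = 295.064 km
R2: √((-2.707·111.32)² + (1.804·63.16)²) = √(90807.74829 + 12982.46944) = 322.165 km
R3: √((-3.157·111.32)² + (0.777·63.16)²) = √(123508.13366 + 2408.38703) = 354.847 km
R4: √((-2.851·111.32)² + (-2.053·63.16)²) = √(100725.82425 + 16813.65537) = 342.840 km
R5: √((-0.942·111.32)² + (3.985·63.16)²) = √(10996.34105 + 63349.16489) = 272.664 km
R6: √((3.701·111.32)² + (0.968·63.16)²) = √(169740.14370 + 3737.96265) = 416.507 km
R7: √((3.418·111.32)² + (3.570·63.16)²) = √(144773.97943 + 50841.77155) = 442.285 km
R8: √((2.088·111.32)² + (3.780·63.16)²) = √(54026.56848 + 56999.07953) = 333.205 km
R9: √((3.273·111.32)² + (-0.676·63.16)²) = √(132751.18483 + 1822.96208) = 366.843 km
R10: √((0.971·111.32)² + (1.699·63.16)²) = √(11683.81993 + 11515.18714) = 152.312 km
R11: √((1.950·111.32)² + (-3.144·63.16)²) = √(47121.12148 + 39432.04651) = 294.199 km
Minimum: R10 at 152.312 km.

R10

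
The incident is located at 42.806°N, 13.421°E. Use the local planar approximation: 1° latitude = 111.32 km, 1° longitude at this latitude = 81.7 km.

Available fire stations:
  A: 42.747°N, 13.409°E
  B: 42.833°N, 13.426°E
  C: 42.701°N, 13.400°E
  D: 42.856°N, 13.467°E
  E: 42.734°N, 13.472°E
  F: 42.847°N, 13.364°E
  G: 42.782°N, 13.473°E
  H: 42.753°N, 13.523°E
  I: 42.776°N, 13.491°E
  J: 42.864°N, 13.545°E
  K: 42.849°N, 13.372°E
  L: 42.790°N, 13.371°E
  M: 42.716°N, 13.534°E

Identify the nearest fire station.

B

Distances from 42.806°N, 13.421°E:
A: √((-0.059·111.32)² + (-0.012·81.7)²) = √(43.13705 + 0.96118) = 6.641 km
B: √((0.027·111.32)² + (0.005·81.7)²) = √(9.03387 + 0.16687) = 3.033 km
C: √((-0.105·111.32)² + (-0.021·81.7)²) = √(136.62337 + 2.94363) = 11.814 km
D: √((0.050·111.32)² + (0.046·81.7)²) = √(30.98036 + 14.12407) = 6.716 km
E: √((-0.072·111.32)² + (0.051·81.7)²) = √(64.24087 + 17.36139) = 9.033 km
F: √((0.041·111.32)² + (-0.057·81.7)²) = √(20.83119 + 21.68672) = 6.521 km
G: √((-0.024·111.32)² + (0.052·81.7)²) = √(7.13787 + 18.04890) = 5.019 km
H: √((-0.053·111.32)² + (0.102·81.7)²) = √(34.80953 + 69.44556) = 10.211 km
I: √((-0.030·111.32)² + (0.070·81.7)²) = √(11.15293 + 32.70696) = 6.623 km
J: √((0.058·111.32)² + (0.124·81.7)²) = √(41.68717 + 102.63311) = 12.013 km
K: √((0.043·111.32)² + (-0.049·81.7)²) = √(22.91307 + 16.02641) = 6.240 km
L: √((-0.016·111.32)² + (-0.050·81.7)²) = √(3.17239 + 16.68722) = 4.456 km
M: √((-0.090·111.32)² + (0.113·81.7)²) = √(100.37635 + 85.23167) = 13.624 km
Minimum: B at 3.033 km.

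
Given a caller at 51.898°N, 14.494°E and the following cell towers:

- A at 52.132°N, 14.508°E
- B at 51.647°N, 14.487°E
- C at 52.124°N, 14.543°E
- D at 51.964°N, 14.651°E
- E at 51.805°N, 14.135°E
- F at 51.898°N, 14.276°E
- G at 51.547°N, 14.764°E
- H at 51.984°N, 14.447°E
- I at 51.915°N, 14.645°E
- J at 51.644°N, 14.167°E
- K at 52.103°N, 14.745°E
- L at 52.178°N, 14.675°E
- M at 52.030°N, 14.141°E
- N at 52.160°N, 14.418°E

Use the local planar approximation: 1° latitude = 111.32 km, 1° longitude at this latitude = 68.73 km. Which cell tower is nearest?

H

Distances from 51.898°N, 14.494°E:
A: √((0.234·111.32)² + (0.014·68.73)²) = √(678.54415 + 0.92587) = 26.067 km
B: √((-0.251·111.32)² + (-0.007·68.73)²) = √(780.71736 + 0.23147) = 27.945 km
C: √((0.226·111.32)² + (0.049·68.73)²) = √(632.94107 + 11.34187) = 25.383 km
D: √((0.066·111.32)² + (0.157·68.73)²) = √(53.98017 + 116.43726) = 13.054 km
E: √((-0.093·111.32)² + (-0.359·68.73)²) = √(107.17964 + 608.80973) = 26.758 km
F: √((0.000·111.32)² + (-0.218·68.73)²) = √(0.00000 + 224.49448) = 14.983 km
G: √((-0.351·111.32)² + (0.270·68.73)²) = √(1526.72434 + 344.36596) = 43.256 km
H: √((0.086·111.32)² + (-0.047·68.73)²) = √(91.65229 + 10.43490) = 10.104 km
I: √((0.017·111.32)² + (0.151·68.73)²) = √(3.58133 + 107.70766) = 10.549 km
J: √((-0.254·111.32)² + (-0.327·68.73)²) = √(799.49146 + 505.11259) = 36.119 km
K: √((0.205·111.32)² + (0.251·68.73)²) = √(520.77978 + 297.60494) = 28.607 km
L: √((0.280·111.32)² + (0.181·68.73)²) = √(971.54396 + 154.75683) = 33.560 km
M: √((0.132·111.32)² + (-0.353·68.73)²) = √(215.92069 + 588.62960) = 28.365 km
N: √((0.262·111.32)² + (-0.076·68.73)²) = √(850.64622 + 27.28474) = 29.630 km
Minimum: H at 10.104 km.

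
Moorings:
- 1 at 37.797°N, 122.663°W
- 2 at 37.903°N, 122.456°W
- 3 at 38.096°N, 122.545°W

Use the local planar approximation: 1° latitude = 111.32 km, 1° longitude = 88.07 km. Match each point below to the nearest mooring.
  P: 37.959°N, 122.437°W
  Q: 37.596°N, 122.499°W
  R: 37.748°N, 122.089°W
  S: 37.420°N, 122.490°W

P at 37.959°N, 122.437°W:
  1: 26.859 km
  2: 6.455 km
  3: 17.974 km
  → nearest: 2 (6.455 km)
Q at 37.596°N, 122.499°W:
  1: 26.632 km
  2: 34.384 km
  3: 55.807 km
  → nearest: 1 (26.632 km)
R at 37.748°N, 122.089°W:
  1: 50.846 km
  2: 36.639 km
  3: 55.799 km
  → nearest: 2 (36.639 km)
S at 37.420°N, 122.490°W:
  1: 44.648 km
  2: 53.851 km
  3: 75.408 km
  → nearest: 1 (44.648 km)

P→2; Q→1; R→2; S→1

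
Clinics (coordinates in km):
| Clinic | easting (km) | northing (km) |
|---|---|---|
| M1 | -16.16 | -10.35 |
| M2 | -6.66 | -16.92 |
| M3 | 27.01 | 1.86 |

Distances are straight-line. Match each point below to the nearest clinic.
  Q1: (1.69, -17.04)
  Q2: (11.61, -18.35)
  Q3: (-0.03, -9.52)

Q1 at (1.69, -17.04):
  M1: √((-17.85)² + (6.69)²) = √(318.6225 + 44.7561) = 19.06 km
  M2: √((-8.35)² + (0.12)²) = √(69.7225 + 0.0144) = 8.35 km
  M3: √((25.32)² + (18.90)²) = √(641.1024 + 357.2100) = 31.60 km
  → nearest: M2 (8.35 km)
Q2 at (11.61, -18.35):
  M1: √((-27.77)² + (8.00)²) = √(771.1729 + 64.0000) = 28.90 km
  M2: √((-18.27)² + (1.43)²) = √(333.7929 + 2.0449) = 18.33 km
  M3: √((15.40)² + (20.21)²) = √(237.1600 + 408.4441) = 25.41 km
  → nearest: M2 (18.33 km)
Q3 at (-0.03, -9.52):
  M1: √((-16.13)² + (-0.83)²) = √(260.1769 + 0.6889) = 16.15 km
  M2: √((-6.63)² + (-7.40)²) = √(43.9569 + 54.7600) = 9.94 km
  M3: √((27.04)² + (11.38)²) = √(731.1616 + 129.5044) = 29.34 km
  → nearest: M2 (9.94 km)

Q1→M2; Q2→M2; Q3→M2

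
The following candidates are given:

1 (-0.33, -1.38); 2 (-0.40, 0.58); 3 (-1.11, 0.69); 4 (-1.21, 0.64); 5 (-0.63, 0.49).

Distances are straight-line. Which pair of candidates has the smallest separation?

Pairwise distances:
1–2: √((-0.07)² + (1.96)²) = √(0.0049 + 3.8416) = 1.96
1–3: √((-0.78)² + (2.07)²) = √(0.6084 + 4.2849) = 2.21
1–4: √((-0.88)² + (2.02)²) = √(0.7744 + 4.0804) = 2.20
1–5: √((-0.30)² + (1.87)²) = √(0.0900 + 3.4969) = 1.89
2–3: √((-0.71)² + (0.11)²) = √(0.5041 + 0.0121) = 0.72
2–4: √((-0.81)² + (0.06)²) = √(0.6561 + 0.0036) = 0.81
2–5: √((-0.23)² + (-0.09)²) = √(0.0529 + 0.0081) = 0.25
3–4: √((-0.10)² + (-0.05)²) = √(0.0100 + 0.0025) = 0.11
3–5: √((0.48)² + (-0.20)²) = √(0.2304 + 0.0400) = 0.52
4–5: √((0.58)² + (-0.15)²) = √(0.3364 + 0.0225) = 0.60
Closest pair: 3–4 at 0.11.

3 and 4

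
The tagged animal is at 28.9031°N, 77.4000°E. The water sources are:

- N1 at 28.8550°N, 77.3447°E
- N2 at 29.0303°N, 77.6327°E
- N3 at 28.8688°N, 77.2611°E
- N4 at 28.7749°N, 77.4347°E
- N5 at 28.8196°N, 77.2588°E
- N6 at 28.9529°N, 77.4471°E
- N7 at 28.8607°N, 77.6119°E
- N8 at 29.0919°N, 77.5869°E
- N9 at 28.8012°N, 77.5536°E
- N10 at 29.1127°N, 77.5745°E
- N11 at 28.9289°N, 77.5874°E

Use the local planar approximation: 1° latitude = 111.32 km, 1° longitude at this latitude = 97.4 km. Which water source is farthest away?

Distances from 28.9031°N, 77.4000°E:
N1: √((-0.0481·111.32)² + (-0.0553·97.4)²) = √(28.670585 + 29.011366) = 7.5949 km
N2: √((0.1272·111.32)² + (0.2327·97.4)²) = √(200.502881 + 513.701318) = 26.7246 km
N3: √((-0.0343·111.32)² + (-0.1389·97.4)²) = √(14.579232 + 183.030053) = 14.0574 km
N4: √((-0.1282·111.32)² + (0.0347·97.4)²) = √(203.667834 + 11.422913) = 14.6660 km
N5: √((-0.0835·111.32)² + (-0.1412·97.4)²) = √(86.401115 + 189.141708) = 16.5995 km
N6: √((0.0498·111.32)² + (0.0471·97.4)²) = √(30.733009 + 21.045523) = 7.1957 km
N7: √((-0.0424·111.32)² + (0.2119·97.4)²) = √(22.278098 + 425.970798) = 21.1719 km
N8: √((0.1888·111.32)² + (0.1869·97.4)²) = √(441.723368 + 331.387800) = 27.8049 km
N9: √((-0.1019·111.32)² + (0.1536·97.4)²) = √(128.675174 + 223.820749) = 18.7749 km
N10: √((0.2096·111.32)² + (0.1745·97.4)²) = √(544.413583 + 288.874214) = 28.8667 km
N11: √((0.0258·111.32)² + (0.1874·97.4)²) = √(8.248706 + 333.163248) = 18.4773 km
Maximum: N10 at 28.8667 km.

N10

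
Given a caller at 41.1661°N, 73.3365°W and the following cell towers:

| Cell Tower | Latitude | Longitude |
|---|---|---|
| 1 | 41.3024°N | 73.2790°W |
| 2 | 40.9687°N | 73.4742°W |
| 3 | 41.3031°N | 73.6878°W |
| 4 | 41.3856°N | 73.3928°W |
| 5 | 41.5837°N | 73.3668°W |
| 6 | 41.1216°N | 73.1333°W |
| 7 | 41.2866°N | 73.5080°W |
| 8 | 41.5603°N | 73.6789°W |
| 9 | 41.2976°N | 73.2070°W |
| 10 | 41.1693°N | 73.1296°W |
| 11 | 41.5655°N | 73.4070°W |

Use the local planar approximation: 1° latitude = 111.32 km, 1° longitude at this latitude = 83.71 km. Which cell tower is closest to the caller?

Distances from 41.1661°N, 73.3365°W:
1: 15.9181 km
2: 24.8143 km
3: 33.1267 km
4: 24.8851 km
5: 46.5564 km
6: 17.7165 km
7: 19.6479 km
8: 52.4136 km
9: 18.2155 km
10: 17.3233 km
11: 44.8512 km
Minimum: 1 at 15.9181 km.

1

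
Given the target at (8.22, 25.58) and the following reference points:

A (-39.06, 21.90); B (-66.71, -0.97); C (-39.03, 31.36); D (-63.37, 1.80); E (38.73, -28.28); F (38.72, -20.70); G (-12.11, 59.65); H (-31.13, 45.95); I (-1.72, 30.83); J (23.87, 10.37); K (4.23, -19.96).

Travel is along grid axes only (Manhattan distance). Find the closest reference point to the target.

I

Distances from (8.22, 25.58):
A: |-47.28| + |-3.68| = 47.28 + 3.68 = 50.96
B: |-74.93| + |-26.55| = 74.93 + 26.55 = 101.48
C: |-47.25| + |5.78| = 47.25 + 5.78 = 53.03
D: |-71.59| + |-23.78| = 71.59 + 23.78 = 95.37
E: |30.51| + |-53.86| = 30.51 + 53.86 = 84.37
F: |30.50| + |-46.28| = 30.50 + 46.28 = 76.78
G: |-20.33| + |34.07| = 20.33 + 34.07 = 54.40
H: |-39.35| + |20.37| = 39.35 + 20.37 = 59.72
I: |-9.94| + |5.25| = 9.94 + 5.25 = 15.19
J: |15.65| + |-15.21| = 15.65 + 15.21 = 30.86
K: |-3.99| + |-45.54| = 3.99 + 45.54 = 49.53
Minimum: I at 15.19.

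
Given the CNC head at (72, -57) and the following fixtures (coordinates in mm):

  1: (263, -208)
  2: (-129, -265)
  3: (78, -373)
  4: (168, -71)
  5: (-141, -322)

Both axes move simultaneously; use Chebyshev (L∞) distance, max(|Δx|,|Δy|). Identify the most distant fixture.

3

Distances from (72, -57):
1: max(|191|, |-151|) = 191 mm
2: max(|-201|, |-208|) = 208 mm
3: max(|6|, |-316|) = 316 mm
4: max(|96|, |-14|) = 96 mm
5: max(|-213|, |-265|) = 265 mm
Maximum: 3 at 316 mm.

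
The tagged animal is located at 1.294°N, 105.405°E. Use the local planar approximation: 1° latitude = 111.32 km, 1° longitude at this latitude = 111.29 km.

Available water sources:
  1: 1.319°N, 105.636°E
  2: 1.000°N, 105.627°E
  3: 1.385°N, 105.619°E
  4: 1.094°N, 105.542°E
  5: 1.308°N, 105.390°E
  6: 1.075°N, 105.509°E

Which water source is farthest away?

Distances from 1.294°N, 105.405°E:
1: 25.858 km
2: 41.006 km
3: 25.881 km
4: 26.984 km
5: 2.284 km
6: 26.987 km
Maximum: 2 at 41.006 km.

2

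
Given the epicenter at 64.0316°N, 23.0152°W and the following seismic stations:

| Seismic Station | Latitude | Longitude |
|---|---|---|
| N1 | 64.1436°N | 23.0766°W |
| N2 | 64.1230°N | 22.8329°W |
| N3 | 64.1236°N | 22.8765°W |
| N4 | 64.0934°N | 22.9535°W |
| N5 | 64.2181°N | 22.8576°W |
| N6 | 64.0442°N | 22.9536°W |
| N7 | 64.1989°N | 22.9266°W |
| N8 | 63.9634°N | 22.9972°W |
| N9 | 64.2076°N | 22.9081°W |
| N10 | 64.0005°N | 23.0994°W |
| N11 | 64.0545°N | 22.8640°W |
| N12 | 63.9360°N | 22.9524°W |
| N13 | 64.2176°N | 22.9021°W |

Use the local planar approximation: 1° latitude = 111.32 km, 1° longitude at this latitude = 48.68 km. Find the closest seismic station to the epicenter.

N6

Distances from 64.0316°N, 23.0152°W:
N1: 12.8211 km
N2: 13.5010 km
N3: 12.2668 km
N4: 7.5067 km
N5: 22.1334 km
N6: 3.3105 km
N7: 19.1167 km
N8: 7.6424 km
N9: 20.2741 km
N10: 5.3653 km
N11: 7.7894 km
N12: 11.0726 km
N13: 21.4250 km
Minimum: N6 at 3.3105 km.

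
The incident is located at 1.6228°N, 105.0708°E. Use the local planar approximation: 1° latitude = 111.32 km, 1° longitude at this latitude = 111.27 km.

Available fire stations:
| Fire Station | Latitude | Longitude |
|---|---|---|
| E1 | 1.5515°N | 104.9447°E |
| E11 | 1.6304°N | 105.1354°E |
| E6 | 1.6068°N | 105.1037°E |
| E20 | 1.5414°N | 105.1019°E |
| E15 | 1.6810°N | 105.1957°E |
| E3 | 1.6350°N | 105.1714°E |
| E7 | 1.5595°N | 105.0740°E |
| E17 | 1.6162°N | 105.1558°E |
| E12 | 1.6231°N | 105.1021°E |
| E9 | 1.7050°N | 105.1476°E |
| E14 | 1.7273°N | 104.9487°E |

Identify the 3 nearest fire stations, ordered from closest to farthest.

E12, E6, E7

Distances from 1.6228°N, 105.0708°E:
E1: 16.1205 km
E11: 7.2377 km
E6: 4.0711 km
E20: 9.6997 km
E15: 15.3336 km
E3: 11.2758 km
E7: 7.0555 km
E17: 9.4864 km
E12: 3.4829 km
E9: 12.5203 km
E14: 17.8859 km
Sorted: E12 (3.4829 km) < E6 (4.0711 km) < E7 (7.0555 km) < E11 (7.2377 km) < E17 (9.4864 km) < …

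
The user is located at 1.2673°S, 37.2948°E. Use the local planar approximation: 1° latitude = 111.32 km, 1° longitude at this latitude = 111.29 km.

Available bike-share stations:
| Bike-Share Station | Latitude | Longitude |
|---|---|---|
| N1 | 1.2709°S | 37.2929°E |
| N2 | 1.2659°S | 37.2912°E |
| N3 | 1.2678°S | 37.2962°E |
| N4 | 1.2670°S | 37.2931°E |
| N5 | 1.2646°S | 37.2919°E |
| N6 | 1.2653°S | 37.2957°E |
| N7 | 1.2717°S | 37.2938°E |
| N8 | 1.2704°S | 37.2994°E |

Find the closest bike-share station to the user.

N3

Distances from 1.2673°S, 37.2948°E:
N1: 0.4531 km
N2: 0.4299 km
N3: 0.1654 km
N4: 0.1921 km
N5: 0.4410 km
N6: 0.2441 km
N7: 0.5023 km
N8: 0.6174 km
Minimum: N3 at 0.1654 km.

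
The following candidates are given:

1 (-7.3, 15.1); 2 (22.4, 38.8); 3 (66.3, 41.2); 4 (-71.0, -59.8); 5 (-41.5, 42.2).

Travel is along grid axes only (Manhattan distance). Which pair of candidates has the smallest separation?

Pairwise distances:
1–2: |29.7| + |23.7| = 29.7 + 23.7 = 53.4
1–3: |73.6| + |26.1| = 73.6 + 26.1 = 99.7
1–4: |-63.7| + |-74.9| = 63.7 + 74.9 = 138.6
1–5: |-34.2| + |27.1| = 34.2 + 27.1 = 61.3
2–3: |43.9| + |2.4| = 43.9 + 2.4 = 46.3
2–4: |-93.4| + |-98.6| = 93.4 + 98.6 = 192.0
2–5: |-63.9| + |3.4| = 63.9 + 3.4 = 67.3
3–4: |-137.3| + |-101.0| = 137.3 + 101.0 = 238.3
3–5: |-107.8| + |1.0| = 107.8 + 1.0 = 108.8
4–5: |29.5| + |102.0| = 29.5 + 102.0 = 131.5
Closest pair: 2–3 at 46.3.

2 and 3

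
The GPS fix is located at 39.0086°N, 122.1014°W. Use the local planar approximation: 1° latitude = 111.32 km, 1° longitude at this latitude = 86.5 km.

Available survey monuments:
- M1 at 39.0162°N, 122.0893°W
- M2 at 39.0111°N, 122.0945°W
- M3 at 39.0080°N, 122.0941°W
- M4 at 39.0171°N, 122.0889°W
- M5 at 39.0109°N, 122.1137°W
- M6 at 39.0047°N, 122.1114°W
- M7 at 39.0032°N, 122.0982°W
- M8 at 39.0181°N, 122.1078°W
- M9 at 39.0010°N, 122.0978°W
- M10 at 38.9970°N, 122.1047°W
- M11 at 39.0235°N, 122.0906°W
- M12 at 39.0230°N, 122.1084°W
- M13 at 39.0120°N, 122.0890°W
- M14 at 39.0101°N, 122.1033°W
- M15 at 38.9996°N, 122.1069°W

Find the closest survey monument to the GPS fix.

M14

Distances from 39.0086°N, 122.1014°W:
M1: 1.3458 km
M2: 0.6585 km
M3: 0.6350 km
M4: 1.4368 km
M5: 1.0943 km
M6: 0.9678 km
M7: 0.6618 km
M8: 1.1937 km
M9: 0.9015 km
M10: 1.3225 km
M11: 1.9037 km
M12: 1.7136 km
M13: 1.1374 km
M14: 0.2343 km
M15: 1.1091 km
Minimum: M14 at 0.2343 km.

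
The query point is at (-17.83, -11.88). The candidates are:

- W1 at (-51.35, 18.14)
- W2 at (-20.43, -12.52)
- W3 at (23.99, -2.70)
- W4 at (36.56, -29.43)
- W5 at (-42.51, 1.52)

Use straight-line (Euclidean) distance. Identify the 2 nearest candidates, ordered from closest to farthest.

W2, W5

Distances from (-17.83, -11.88):
W1: √((-33.52)² + (30.02)²) = √(1123.5904 + 901.2004) = 45.00
W2: √((-2.60)² + (-0.64)²) = √(6.7600 + 0.4096) = 2.68
W3: √((41.82)² + (9.18)²) = √(1748.9124 + 84.2724) = 42.82
W4: √((54.39)² + (-17.55)²) = √(2958.2721 + 308.0025) = 57.15
W5: √((-24.68)² + (13.40)²) = √(609.1024 + 179.5600) = 28.08
Sorted: W2 (2.68) < W5 (28.08) < W3 (42.82) < W1 (45.00) < …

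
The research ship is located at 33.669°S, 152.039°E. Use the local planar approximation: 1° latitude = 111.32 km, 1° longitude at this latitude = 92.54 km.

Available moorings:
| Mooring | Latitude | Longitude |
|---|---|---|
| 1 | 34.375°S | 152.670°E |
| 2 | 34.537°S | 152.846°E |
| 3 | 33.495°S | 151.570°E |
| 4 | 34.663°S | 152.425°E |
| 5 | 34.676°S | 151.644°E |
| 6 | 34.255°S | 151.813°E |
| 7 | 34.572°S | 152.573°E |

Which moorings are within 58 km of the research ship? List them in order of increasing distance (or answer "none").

3

Distances from 33.669°S, 152.039°E:
1: 97.910 km
2: 122.121 km
3: 47.527 km
4: 116.275 km
5: 117.908 km
6: 68.504 km
7: 112.012 km
Threshold 58 km: 3 (47.527 km) is within range.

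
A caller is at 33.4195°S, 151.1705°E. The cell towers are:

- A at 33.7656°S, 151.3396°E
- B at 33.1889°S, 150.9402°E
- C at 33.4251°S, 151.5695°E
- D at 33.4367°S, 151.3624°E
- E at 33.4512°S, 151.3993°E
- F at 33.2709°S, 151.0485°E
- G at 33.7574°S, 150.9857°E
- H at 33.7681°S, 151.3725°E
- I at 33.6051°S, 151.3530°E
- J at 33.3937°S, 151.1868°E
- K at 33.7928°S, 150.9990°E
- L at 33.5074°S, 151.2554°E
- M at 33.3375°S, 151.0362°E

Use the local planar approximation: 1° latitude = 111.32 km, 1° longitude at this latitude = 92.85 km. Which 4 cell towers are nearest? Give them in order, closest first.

Distances from 33.4195°S, 151.1705°E:
A: 41.6043 km
B: 33.4098 km
C: 37.0524 km
D: 17.9205 km
E: 21.5352 km
F: 20.0489 km
G: 41.3438 km
H: 43.1010 km
I: 26.7210 km
J: 3.2464 km
K: 44.5022 km
L: 12.5653 km
M: 15.4538 km
Sorted: J (3.2464 km) < L (12.5653 km) < M (15.4538 km) < D (17.9205 km) < F (20.0489 km) < E (21.5352 km) < …

J, L, M, D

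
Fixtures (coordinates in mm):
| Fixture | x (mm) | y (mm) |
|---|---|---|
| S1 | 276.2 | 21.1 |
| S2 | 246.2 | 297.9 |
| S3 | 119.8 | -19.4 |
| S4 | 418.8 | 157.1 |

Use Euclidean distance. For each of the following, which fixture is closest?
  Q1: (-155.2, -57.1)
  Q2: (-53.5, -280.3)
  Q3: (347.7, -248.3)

Q1→S3; Q2→S3; Q3→S1

Q1 at (-155.2, -57.1):
  S1: 438.4 mm
  S2: 535.9 mm
  S3: 277.6 mm
  S4: 612.7 mm
  → nearest: S3 (277.6 mm)
Q2 at (-53.5, -280.3):
  S1: 446.7 mm
  S2: 651.3 mm
  S3: 313.2 mm
  S4: 643.7 mm
  → nearest: S3 (313.2 mm)
Q3 at (347.7, -248.3):
  S1: 278.7 mm
  S2: 555.6 mm
  S3: 323.0 mm
  S4: 411.6 mm
  → nearest: S1 (278.7 mm)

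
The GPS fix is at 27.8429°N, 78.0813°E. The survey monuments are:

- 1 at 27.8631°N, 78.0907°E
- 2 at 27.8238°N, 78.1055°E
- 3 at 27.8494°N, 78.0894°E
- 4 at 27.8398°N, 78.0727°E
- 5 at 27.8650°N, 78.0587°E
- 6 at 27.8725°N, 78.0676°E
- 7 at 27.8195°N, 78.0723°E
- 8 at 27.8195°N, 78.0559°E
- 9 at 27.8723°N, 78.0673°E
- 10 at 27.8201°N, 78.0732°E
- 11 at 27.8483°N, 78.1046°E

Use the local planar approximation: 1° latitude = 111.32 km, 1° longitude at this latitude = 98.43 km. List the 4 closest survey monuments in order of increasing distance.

Distances from 27.8429°N, 78.0813°E:
1: 2.4316 km
2: 3.1929 km
3: 1.0767 km
4: 0.9141 km
5: 3.3168 km
6: 3.5603 km
7: 2.7514 km
8: 3.6105 km
9: 3.5511 km
10: 2.6604 km
11: 2.3709 km
Sorted: 4 (0.9141 km) < 3 (1.0767 km) < 11 (2.3709 km) < 1 (2.4316 km) < 10 (2.6604 km) < 7 (2.7514 km) < …

4, 3, 11, 1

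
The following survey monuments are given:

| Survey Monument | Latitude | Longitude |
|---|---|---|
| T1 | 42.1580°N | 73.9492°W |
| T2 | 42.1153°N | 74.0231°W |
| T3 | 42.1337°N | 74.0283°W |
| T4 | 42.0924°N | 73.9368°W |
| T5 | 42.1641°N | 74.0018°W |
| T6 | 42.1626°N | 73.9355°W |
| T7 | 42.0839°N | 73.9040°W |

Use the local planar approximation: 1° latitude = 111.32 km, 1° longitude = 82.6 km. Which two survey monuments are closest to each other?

T1 and T6

Pairwise distances:
T1–T6: 1.2421 km
T2–T3: 2.0928 km
T4–T7: 2.8698 km
T3–T5: 4.0303 km
T1–T5: 4.3975 km
T5–T6: 5.4789 km
T2–T5: 5.7102 km
T1–T3: 7.0715 km
T1–T4: 7.3741 km
T2–T4: 7.5705 km
T1–T2: 7.7366 km
T4–T6: 7.8154 km
T3–T6: 8.3130 km
T3–T4: 8.8464 km
T2–T6: 8.9488 km
T1–T7: 9.0544 km
T6–T7: 9.1391 km
T4–T5: 9.6194 km
T2–T7: 10.4402 km
T3–T7: 11.6682 km
T5–T7: 12.0402 km
Closest pair: T1–T6 at 1.2421 km.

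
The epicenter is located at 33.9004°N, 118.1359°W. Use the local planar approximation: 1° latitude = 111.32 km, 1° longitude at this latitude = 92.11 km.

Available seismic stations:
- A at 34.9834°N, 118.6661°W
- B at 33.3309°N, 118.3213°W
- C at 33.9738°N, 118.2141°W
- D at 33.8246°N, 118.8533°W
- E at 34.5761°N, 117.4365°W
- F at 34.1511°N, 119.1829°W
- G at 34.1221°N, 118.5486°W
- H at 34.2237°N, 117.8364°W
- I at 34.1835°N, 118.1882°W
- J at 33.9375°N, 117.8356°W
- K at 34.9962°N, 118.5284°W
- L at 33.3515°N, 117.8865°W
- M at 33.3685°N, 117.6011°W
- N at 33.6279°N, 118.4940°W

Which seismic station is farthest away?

A

Distances from 33.9004°N, 118.1359°W:
A: √((1.0830·111.32)² + (-0.5302·92.11)²) = √(14534.607507 + 2385.025416) = 130.0755 km
B: √((-0.5695·111.32)² + (-0.1854·92.11)²) = √(4019.146643 + 291.630555) = 65.6565 km
C: √((0.0734·111.32)² + (-0.0782·92.11)²) = √(66.763411 + 51.883238) = 10.8925 km
D: √((-0.0758·111.32)² + (-0.7174·92.11)²) = √(71.200789 + 4366.528602) = 66.6163 km
E: √((0.6757·111.32)² + (0.6994·92.11)²) = √(5657.886528 + 4150.159812) = 99.0356 km
F: √((0.2507·111.32)² + (-1.0470·92.11)²) = √(778.852222 + 9300.513510) = 100.3960 km
G: √((0.2217·111.32)² + (-0.4127·92.11)²) = √(609.084828 + 1445.048762) = 45.3226 km
H: √((0.3233·111.32)² + (0.2995·92.11)²) = √(1295.262537 + 761.039534) = 45.3465 km
I: √((0.2831·111.32)² + (-0.0523·92.11)²) = √(993.175812 + 23.206890) = 31.8808 km
J: √((0.0371·111.32)² + (0.3003·92.11)²) = √(17.056669 + 765.110618) = 27.9673 km
K: √((1.0958·111.32)² + (-0.3925·92.11)²) = √(14880.207506 + 1307.052063) = 127.2292 km
L: √((-0.5489·111.32)² + (0.2494·92.11)²) = √(3733.643578 + 527.723535) = 65.2791 km
M: √((-0.5319·111.32)² + (0.5348·92.11)²) = √(3505.955311 + 2426.589767) = 77.0230 km
N: √((-0.2725·111.32)² + (-0.3581·92.11)²) = √(920.194024 + 1087.983243) = 44.8127 km
Maximum: A at 130.0755 km.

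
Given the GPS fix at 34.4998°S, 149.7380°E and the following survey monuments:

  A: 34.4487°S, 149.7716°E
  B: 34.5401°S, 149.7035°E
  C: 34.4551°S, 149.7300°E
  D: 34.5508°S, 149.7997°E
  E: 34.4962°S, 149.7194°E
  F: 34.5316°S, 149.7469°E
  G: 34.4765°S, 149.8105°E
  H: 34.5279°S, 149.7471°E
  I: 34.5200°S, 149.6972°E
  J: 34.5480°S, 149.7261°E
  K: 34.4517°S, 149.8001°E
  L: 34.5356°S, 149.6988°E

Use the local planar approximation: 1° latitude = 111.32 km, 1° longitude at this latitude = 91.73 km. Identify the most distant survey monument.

D

Distances from 34.4998°S, 149.7380°E:
A: 6.4698 km
B: 5.4901 km
C: 5.0298 km
D: 8.0165 km
E: 1.7526 km
F: 3.6329 km
G: 7.1383 km
H: 3.2376 km
I: 4.3662 km
J: 5.4755 km
K: 7.8179 km
L: 5.3677 km
Maximum: D at 8.0165 km.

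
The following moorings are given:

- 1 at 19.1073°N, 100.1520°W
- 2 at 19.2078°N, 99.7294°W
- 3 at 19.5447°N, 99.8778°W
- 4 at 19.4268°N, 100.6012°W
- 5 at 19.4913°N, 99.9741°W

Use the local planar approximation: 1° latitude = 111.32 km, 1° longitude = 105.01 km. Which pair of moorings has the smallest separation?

Pairwise distances:
1–2: √((0.1005·111.32)² + (0.4226·105.01)²) = √(125.163736 + 1969.338187) = 45.7657 km
1–3: √((0.4374·111.32)² + (0.2742·105.01)²) = √(2370.849318 + 829.079578) = 56.5679 km
1–4: √((0.3195·111.32)² + (-0.4492·105.01)²) = √(1264.992994 + 2225.055316) = 59.0766 km
1–5: √((0.3840·111.32)² + (0.1779·105.01)²) = √(1827.295750 + 348.990185) = 46.6507 km
2–3: √((0.3369·111.32)² + (-0.1484·105.01)²) = √(1406.528114 + 242.844974) = 40.6125 km
2–4: √((0.2190·111.32)² + (-0.8718·105.01)²) = √(594.339542 + 8380.984671) = 94.7382 km
2–5: √((0.2835·111.32)² + (-0.2447·105.01)²) = √(995.984367 + 660.281692) = 40.6972 km
3–4: √((-0.1179·111.32)² + (-0.7234·105.01)²) = √(172.255860 + 5770.564847) = 77.0897 km
3–5: √((-0.0534·111.32)² + (-0.0963·105.01)²) = √(35.336938 + 102.261908) = 11.7303 km
4–5: √((0.0645·111.32)² + (0.6271·105.01)²) = √(51.554410 + 4336.455744) = 66.2421 km
Closest pair: 3–5 at 11.7303 km.

3 and 5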